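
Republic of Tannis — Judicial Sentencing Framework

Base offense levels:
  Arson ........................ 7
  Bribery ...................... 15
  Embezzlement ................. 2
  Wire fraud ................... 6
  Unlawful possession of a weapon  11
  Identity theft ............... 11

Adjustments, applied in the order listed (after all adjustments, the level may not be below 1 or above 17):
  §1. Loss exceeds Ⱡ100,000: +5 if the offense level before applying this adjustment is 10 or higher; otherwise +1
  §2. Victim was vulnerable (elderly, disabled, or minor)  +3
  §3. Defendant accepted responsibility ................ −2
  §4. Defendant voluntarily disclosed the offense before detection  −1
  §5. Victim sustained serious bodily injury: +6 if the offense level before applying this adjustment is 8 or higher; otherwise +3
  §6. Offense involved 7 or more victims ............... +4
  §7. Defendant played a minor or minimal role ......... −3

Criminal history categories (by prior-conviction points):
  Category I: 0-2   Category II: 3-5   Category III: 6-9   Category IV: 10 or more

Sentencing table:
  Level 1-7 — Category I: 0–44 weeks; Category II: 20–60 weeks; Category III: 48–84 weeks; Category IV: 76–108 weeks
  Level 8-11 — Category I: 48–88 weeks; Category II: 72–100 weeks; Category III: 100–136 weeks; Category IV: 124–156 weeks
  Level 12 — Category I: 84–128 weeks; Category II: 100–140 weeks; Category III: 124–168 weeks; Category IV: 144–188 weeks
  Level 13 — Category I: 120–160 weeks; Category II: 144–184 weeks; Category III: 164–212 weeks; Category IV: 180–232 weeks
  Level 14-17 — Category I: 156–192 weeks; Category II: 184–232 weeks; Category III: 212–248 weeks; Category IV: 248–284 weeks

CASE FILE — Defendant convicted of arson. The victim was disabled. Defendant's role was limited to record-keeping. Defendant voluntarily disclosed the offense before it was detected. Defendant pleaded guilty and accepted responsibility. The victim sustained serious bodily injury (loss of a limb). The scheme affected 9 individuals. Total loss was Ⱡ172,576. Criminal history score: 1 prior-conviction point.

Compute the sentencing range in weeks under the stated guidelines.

156-192 weeks

Base offense level for arson: 7.
§1 applies (level before this adjustment is 7 < 10, so +1): 7 + 1 = 8.
§2 applies: 8 + 3 = 11.
§3 applies: 11 − 2 = 9.
§4 applies: 9 − 1 = 8.
§5 applies (level before this adjustment is 8 ≥ 8, so +6): 8 + 6 = 14.
§6 applies: 14 + 4 = 18.
§7 applies: 18 − 3 = 15.
Final offense level: 15.
Criminal history: 1 prior point → Category I (0-2).
Level 15 falls in the 14-17 band.
Grid: Level 14-17 × Category I = 156-192 weeks.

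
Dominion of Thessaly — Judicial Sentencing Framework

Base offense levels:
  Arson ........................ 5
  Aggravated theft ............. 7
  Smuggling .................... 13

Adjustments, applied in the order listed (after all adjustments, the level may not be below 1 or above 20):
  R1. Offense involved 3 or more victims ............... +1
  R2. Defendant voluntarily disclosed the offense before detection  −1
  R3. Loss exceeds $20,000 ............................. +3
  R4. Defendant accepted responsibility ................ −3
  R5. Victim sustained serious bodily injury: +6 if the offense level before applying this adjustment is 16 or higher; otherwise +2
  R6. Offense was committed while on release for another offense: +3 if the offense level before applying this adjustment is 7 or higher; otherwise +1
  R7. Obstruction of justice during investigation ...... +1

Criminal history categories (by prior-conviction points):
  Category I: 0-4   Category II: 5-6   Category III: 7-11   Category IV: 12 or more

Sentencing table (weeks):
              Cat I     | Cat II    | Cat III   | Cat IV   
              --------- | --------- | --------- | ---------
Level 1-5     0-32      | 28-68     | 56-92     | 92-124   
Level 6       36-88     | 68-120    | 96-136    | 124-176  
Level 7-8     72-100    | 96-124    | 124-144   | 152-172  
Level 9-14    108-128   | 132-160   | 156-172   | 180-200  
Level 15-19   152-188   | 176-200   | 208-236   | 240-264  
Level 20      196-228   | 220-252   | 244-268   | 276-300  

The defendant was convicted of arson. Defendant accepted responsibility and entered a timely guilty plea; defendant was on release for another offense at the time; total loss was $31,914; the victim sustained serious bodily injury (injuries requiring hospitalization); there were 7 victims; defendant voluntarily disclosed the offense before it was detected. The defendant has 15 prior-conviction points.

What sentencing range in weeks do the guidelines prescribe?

Base offense level for arson: 5.
R1 applies: 5 + 1 = 6.
R2 applies: 6 − 1 = 5.
R3 applies: 5 + 3 = 8.
R4 applies: 8 − 3 = 5.
R5 applies (level before this adjustment is 5 < 16, so +2): 5 + 2 = 7.
R6 applies (level before this adjustment is 7 ≥ 7, so +3): 7 + 3 = 10.
Final offense level: 10.
Criminal history: 15 prior points → Category IV (12+).
Level 10 falls in the 9-14 band.
Grid: Level 9-14 × Category IV = 180-200 weeks.

180-200 weeks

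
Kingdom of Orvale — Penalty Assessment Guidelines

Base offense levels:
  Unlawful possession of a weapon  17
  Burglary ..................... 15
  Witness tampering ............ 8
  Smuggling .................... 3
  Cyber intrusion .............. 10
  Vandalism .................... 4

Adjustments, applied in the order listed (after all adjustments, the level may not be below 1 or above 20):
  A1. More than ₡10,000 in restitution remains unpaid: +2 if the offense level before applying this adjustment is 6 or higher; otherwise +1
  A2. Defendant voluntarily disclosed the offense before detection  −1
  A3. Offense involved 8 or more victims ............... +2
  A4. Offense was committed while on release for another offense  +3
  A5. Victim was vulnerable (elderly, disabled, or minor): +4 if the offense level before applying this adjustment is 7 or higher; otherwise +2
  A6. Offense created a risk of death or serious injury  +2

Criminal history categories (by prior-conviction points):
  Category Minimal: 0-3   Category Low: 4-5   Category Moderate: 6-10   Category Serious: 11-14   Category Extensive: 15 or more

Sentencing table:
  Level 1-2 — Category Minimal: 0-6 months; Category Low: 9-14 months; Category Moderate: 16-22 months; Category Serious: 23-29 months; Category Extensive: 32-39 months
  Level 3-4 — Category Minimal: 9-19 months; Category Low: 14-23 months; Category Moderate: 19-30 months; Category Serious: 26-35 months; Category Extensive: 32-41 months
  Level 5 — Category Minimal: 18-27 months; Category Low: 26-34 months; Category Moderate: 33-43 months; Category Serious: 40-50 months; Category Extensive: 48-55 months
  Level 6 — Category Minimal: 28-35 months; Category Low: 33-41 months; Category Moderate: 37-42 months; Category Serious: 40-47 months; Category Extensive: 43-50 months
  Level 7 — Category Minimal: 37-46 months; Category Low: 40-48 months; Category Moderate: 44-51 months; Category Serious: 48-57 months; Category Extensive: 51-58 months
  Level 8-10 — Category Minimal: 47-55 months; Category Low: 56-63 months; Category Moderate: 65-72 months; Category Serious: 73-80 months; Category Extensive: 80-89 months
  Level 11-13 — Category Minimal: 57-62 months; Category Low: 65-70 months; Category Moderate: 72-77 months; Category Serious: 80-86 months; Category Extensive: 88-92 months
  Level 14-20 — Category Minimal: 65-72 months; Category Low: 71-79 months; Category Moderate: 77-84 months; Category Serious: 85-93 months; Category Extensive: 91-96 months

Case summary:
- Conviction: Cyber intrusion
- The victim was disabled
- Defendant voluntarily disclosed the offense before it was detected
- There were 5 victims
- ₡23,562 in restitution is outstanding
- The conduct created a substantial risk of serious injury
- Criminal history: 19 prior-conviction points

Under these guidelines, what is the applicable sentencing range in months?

Base offense level for cyber intrusion: 10.
A1 applies (level before this adjustment is 10 ≥ 6, so +2): 10 + 2 = 12.
A2 applies: 12 − 1 = 11.
A3 does not apply.
A4 does not apply.
A5 applies (level before this adjustment is 11 ≥ 7, so +4): 11 + 4 = 15.
A6 applies: 15 + 2 = 17.
Final offense level: 17.
Criminal history: 19 prior points → Category Extensive (15+).
Level 17 falls in the 14-20 band.
Grid: Level 14-20 × Category Extensive = 91-96 months.

91-96 months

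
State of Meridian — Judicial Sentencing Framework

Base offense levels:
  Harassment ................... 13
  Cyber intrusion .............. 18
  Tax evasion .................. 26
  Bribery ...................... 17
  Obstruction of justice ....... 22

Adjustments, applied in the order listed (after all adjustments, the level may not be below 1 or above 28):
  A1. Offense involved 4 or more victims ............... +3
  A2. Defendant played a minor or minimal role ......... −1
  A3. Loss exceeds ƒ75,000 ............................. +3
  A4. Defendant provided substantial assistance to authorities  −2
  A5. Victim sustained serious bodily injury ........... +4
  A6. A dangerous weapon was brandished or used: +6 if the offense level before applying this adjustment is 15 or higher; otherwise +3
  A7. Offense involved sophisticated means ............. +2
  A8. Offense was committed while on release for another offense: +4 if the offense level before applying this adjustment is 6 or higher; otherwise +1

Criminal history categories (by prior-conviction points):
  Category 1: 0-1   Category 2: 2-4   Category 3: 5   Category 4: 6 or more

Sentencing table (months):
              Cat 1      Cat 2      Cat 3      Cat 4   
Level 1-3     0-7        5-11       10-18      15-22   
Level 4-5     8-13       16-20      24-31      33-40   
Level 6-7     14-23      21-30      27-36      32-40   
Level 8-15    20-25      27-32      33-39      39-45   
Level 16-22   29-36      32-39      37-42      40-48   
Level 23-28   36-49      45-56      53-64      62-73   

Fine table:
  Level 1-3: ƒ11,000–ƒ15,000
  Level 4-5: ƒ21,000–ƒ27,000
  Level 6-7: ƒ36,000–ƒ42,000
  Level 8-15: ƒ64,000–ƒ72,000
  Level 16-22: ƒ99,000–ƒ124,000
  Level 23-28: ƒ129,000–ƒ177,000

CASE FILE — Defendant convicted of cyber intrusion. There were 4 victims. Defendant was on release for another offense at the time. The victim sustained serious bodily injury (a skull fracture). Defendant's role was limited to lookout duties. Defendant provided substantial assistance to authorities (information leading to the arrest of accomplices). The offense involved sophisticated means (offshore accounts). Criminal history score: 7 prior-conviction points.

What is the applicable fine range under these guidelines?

ƒ129,000–ƒ177,000

Base offense level for cyber intrusion: 18.
A1 applies: 18 + 3 = 21.
A2 applies: 21 − 1 = 20.
A3 does not apply.
A4 applies: 20 − 2 = 18.
A5 applies: 18 + 4 = 22.
A6 does not apply.
A7 applies: 22 + 2 = 24.
A8 applies (level before this adjustment is 24 ≥ 6, so +4): 24 + 4 = 28.
Final offense level: 28.
Level 28 falls in the 23-28 band.
Fine table: Level 23-28 → ƒ129,000–ƒ177,000.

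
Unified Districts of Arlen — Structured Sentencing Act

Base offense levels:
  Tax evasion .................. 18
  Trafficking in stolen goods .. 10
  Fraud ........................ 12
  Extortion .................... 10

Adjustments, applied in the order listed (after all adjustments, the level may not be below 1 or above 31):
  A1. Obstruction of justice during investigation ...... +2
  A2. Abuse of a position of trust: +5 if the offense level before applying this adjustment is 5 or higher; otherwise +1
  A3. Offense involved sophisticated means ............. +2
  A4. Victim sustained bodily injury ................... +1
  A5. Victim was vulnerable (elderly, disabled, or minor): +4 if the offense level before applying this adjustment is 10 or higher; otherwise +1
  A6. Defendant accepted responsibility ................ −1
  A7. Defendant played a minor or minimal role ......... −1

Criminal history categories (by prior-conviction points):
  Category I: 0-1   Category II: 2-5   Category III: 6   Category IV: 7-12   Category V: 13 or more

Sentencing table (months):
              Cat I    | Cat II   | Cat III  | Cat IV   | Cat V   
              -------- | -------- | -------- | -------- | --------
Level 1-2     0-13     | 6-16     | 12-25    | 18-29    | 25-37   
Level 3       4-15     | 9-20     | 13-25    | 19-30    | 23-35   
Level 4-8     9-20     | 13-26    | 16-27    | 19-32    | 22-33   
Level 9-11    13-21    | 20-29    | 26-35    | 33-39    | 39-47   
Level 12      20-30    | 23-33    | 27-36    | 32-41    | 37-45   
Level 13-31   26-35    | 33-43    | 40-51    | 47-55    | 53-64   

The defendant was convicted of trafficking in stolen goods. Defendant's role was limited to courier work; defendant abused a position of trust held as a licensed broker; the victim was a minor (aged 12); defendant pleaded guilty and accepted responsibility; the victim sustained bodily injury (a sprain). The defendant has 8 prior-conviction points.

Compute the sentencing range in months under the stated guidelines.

Base offense level for trafficking in stolen goods: 10.
A1 does not apply.
A2 applies (level before this adjustment is 10 ≥ 5, so +5): 10 + 5 = 15.
A3 does not apply.
A4 applies: 15 + 1 = 16.
A5 applies (level before this adjustment is 16 ≥ 10, so +4): 16 + 4 = 20.
A6 applies: 20 − 1 = 19.
A7 applies: 19 − 1 = 18.
Final offense level: 18.
Criminal history: 8 prior points → Category IV (7-12).
Level 18 falls in the 13-31 band.
Grid: Level 13-31 × Category IV = 47-55 months.

47-55 months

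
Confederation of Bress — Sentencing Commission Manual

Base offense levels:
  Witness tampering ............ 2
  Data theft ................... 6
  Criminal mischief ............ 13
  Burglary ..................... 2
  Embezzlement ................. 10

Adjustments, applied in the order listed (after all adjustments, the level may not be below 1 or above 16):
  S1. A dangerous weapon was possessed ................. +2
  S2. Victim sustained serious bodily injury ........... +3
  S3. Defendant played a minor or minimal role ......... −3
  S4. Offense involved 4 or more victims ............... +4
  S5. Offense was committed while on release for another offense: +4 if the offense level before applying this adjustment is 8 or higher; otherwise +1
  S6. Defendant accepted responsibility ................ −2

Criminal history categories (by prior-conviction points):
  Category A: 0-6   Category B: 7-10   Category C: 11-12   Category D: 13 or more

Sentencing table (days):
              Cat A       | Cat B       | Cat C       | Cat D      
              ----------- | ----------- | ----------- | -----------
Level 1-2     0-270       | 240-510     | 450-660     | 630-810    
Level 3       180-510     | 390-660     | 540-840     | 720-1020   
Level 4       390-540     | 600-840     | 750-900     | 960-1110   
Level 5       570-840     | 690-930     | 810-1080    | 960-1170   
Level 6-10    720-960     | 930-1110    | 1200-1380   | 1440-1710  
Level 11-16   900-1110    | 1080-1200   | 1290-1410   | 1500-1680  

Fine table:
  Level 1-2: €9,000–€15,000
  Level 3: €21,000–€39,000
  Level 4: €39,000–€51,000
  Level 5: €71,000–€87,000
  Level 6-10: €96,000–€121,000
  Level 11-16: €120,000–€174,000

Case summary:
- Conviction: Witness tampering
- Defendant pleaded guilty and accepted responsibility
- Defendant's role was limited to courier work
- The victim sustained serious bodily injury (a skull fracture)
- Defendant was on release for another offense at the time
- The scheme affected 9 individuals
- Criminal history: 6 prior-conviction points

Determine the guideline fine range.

Base offense level for witness tampering: 2.
S1 does not apply.
S2 applies: 2 + 3 = 5.
S3 applies: 5 − 3 = 2.
S4 applies: 2 + 4 = 6.
S5 applies (level before this adjustment is 6 < 8, so +1): 6 + 1 = 7.
S6 applies: 7 − 2 = 5.
Final offense level: 5.
Level 5 falls in the 5 band.
Fine table: Level 5 → €71,000–€87,000.

€71,000–€87,000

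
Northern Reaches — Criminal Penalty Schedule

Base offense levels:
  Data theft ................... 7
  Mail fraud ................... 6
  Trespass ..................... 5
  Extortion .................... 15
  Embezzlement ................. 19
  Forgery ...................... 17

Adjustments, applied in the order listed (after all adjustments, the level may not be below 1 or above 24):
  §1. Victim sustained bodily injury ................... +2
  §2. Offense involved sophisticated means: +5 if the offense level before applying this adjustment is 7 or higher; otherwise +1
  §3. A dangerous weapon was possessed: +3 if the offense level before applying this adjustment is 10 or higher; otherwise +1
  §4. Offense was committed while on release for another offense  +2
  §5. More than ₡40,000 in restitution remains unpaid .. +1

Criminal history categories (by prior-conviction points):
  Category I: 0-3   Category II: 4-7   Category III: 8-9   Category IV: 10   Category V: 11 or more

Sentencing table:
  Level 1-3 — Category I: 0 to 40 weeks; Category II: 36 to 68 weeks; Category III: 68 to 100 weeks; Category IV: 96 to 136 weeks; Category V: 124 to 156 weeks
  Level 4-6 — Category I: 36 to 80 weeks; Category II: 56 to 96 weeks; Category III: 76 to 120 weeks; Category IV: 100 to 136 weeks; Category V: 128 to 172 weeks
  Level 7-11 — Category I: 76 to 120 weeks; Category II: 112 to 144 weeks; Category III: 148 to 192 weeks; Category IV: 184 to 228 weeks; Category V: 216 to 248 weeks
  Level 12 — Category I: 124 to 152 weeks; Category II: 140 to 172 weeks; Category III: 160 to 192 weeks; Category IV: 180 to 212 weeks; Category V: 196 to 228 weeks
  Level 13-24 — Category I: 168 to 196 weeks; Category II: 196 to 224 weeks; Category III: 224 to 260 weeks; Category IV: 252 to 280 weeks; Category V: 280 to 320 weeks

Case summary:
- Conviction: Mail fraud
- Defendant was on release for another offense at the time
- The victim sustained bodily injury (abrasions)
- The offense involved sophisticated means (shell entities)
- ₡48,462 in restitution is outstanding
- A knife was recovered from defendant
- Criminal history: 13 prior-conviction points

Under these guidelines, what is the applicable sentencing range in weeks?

Base offense level for mail fraud: 6.
§1 applies: 6 + 2 = 8.
§2 applies (level before this adjustment is 8 ≥ 7, so +5): 8 + 5 = 13.
§3 applies (level before this adjustment is 13 ≥ 10, so +3): 13 + 3 = 16.
§4 applies: 16 + 2 = 18.
§5 applies: 18 + 1 = 19.
Final offense level: 19.
Criminal history: 13 prior points → Category V (11+).
Level 19 falls in the 13-24 band.
Grid: Level 13-24 × Category V = 280-320 weeks.

280-320 weeks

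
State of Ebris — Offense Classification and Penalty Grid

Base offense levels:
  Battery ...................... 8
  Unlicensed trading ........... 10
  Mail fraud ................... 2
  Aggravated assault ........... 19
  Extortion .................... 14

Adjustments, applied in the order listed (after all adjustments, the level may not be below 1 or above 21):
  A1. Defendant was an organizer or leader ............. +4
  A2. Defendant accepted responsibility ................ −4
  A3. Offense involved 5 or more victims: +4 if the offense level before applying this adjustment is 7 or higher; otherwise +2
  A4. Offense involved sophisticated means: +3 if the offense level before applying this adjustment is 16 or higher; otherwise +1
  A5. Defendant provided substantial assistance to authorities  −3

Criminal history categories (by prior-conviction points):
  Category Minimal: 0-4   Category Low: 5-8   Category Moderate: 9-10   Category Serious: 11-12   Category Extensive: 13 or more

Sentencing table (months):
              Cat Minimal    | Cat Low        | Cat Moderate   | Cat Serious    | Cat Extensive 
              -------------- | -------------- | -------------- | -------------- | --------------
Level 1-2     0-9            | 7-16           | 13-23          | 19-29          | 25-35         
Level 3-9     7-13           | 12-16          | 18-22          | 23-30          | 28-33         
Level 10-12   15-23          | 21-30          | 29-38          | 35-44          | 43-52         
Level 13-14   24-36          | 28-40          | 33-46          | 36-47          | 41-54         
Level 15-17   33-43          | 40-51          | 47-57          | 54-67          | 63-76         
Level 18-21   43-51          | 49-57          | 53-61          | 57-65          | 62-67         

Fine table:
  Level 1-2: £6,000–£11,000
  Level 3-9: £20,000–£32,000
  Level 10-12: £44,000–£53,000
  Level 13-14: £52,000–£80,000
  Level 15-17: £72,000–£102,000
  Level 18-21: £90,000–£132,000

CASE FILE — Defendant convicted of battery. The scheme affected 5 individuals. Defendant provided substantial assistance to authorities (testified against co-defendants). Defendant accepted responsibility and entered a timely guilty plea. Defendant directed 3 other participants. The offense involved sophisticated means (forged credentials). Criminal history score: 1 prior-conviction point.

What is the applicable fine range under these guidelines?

Base offense level for battery: 8.
A1 applies: 8 + 4 = 12.
A2 applies: 12 − 4 = 8.
A3 applies (level before this adjustment is 8 ≥ 7, so +4): 8 + 4 = 12.
A4 applies (level before this adjustment is 12 < 16, so +1): 12 + 1 = 13.
A5 applies: 13 − 3 = 10.
Final offense level: 10.
Level 10 falls in the 10-12 band.
Fine table: Level 10-12 → £44,000–£53,000.

£44,000–£53,000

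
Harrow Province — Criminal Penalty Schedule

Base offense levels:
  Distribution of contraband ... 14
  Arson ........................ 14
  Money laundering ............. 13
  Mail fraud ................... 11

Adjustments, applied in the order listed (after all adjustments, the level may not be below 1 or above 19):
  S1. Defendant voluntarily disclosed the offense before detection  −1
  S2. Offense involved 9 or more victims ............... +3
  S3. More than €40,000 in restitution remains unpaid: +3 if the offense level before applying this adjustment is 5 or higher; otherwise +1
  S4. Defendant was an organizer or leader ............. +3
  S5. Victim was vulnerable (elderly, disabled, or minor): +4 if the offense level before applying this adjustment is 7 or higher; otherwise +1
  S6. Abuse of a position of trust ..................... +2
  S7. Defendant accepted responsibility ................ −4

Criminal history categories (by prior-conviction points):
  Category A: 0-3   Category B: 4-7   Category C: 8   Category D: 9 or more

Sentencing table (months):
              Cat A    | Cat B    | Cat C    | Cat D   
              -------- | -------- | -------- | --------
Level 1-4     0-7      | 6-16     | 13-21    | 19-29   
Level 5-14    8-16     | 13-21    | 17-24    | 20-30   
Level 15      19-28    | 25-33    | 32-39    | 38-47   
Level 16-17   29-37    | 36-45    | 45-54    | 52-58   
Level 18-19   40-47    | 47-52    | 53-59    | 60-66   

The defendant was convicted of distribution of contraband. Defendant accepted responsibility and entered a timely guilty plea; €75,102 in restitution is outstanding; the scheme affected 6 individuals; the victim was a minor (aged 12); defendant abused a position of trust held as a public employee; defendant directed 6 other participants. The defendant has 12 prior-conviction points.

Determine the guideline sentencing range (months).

60-66 months

Base offense level for distribution of contraband: 14.
S1 does not apply.
S3 applies (level before this adjustment is 14 ≥ 5, so +3): 14 + 3 = 17.
S4 applies: 17 + 3 = 20.
S5 applies (level before this adjustment is 20 ≥ 7, so +4): 20 + 4 = 24.
S6 applies: 24 + 2 = 26.
S7 applies: 26 − 4 = 22.
Level 22 exceeds the maximum of 19; capped at 19.
Final offense level: 19.
Criminal history: 12 prior points → Category D (9+).
Level 19 falls in the 18-19 band.
Grid: Level 18-19 × Category D = 60-66 months.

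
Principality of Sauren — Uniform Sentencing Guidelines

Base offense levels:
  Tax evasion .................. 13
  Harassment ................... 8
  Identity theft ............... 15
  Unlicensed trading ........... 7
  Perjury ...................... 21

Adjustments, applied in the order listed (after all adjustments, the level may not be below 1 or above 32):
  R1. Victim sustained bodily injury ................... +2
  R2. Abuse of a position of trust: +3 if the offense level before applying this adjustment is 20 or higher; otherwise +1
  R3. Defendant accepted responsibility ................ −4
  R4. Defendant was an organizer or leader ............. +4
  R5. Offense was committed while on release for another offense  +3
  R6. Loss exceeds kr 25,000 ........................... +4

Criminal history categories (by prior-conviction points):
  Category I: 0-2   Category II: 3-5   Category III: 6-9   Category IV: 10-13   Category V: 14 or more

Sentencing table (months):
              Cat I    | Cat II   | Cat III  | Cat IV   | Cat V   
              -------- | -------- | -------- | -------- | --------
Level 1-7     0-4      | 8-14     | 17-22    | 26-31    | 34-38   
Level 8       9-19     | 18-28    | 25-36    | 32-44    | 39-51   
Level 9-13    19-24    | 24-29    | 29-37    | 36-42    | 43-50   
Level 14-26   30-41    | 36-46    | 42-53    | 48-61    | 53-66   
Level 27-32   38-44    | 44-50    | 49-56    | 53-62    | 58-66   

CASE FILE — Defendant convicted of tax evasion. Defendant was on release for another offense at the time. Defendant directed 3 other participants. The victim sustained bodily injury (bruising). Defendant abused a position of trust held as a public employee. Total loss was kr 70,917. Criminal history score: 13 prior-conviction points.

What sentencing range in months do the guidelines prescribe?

Base offense level for tax evasion: 13.
R1 applies: 13 + 2 = 15.
R2 applies (level before this adjustment is 15 < 20, so +1): 15 + 1 = 16.
R3 does not apply.
R4 applies: 16 + 4 = 20.
R5 applies: 20 + 3 = 23.
R6 applies: 23 + 4 = 27.
Final offense level: 27.
Criminal history: 13 prior points → Category IV (10-13).
Level 27 falls in the 27-32 band.
Grid: Level 27-32 × Category IV = 53-62 months.

53-62 months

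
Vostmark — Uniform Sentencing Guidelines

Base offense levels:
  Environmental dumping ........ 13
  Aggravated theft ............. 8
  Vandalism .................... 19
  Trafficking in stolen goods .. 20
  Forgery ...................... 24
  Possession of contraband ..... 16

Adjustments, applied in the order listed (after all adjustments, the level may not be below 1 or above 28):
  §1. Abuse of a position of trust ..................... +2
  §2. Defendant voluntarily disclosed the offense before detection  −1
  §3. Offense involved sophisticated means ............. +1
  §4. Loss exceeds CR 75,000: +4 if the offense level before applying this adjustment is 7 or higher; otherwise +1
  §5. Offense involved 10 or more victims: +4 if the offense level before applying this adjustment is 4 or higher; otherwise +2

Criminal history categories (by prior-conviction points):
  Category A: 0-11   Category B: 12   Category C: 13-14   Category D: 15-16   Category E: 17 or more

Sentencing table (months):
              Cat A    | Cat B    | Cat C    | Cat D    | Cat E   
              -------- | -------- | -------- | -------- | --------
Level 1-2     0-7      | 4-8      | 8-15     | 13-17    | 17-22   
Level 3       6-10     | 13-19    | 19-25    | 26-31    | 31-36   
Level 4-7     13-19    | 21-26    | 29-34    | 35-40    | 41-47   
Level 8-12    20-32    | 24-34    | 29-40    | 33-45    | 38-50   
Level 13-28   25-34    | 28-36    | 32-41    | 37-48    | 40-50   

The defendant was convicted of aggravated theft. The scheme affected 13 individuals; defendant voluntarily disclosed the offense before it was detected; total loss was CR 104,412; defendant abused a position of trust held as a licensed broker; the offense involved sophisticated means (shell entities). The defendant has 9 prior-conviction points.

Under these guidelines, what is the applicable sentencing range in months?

25-34 months

Base offense level for aggravated theft: 8.
§1 applies: 8 + 2 = 10.
§2 applies: 10 − 1 = 9.
§3 applies: 9 + 1 = 10.
§4 applies (level before this adjustment is 10 ≥ 7, so +4): 10 + 4 = 14.
§5 applies (level before this adjustment is 14 ≥ 4, so +4): 14 + 4 = 18.
Final offense level: 18.
Criminal history: 9 prior points → Category A (0-11).
Level 18 falls in the 13-28 band.
Grid: Level 13-28 × Category A = 25-34 months.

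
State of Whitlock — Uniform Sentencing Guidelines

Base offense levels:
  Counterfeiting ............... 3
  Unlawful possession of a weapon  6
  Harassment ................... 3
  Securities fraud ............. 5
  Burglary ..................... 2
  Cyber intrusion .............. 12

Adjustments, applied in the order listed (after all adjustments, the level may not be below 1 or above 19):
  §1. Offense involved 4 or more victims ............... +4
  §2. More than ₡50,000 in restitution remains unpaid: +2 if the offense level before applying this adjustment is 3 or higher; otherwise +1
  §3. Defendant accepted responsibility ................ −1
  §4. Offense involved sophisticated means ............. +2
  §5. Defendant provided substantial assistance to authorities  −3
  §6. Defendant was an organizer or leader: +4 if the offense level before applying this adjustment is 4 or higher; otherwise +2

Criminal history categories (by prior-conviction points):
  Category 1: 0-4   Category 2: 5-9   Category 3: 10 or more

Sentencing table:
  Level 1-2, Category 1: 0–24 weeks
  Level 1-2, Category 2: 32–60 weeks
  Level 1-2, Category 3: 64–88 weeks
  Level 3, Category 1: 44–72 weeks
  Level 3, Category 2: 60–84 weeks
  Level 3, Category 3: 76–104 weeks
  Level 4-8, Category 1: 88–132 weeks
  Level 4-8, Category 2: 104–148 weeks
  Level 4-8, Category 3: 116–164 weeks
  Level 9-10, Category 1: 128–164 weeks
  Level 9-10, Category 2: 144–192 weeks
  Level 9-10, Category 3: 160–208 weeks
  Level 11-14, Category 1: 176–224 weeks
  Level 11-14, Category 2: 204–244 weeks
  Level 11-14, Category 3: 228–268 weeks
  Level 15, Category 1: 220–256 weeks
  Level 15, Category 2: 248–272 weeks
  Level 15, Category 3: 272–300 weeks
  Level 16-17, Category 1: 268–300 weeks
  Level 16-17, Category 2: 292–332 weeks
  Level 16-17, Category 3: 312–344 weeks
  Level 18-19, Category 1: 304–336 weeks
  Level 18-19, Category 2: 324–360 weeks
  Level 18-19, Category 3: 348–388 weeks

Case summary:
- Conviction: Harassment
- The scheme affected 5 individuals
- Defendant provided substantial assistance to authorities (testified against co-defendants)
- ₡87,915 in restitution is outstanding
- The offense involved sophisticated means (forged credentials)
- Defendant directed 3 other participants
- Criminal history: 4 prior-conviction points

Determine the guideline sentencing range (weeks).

176-224 weeks

Base offense level for harassment: 3.
§1 applies: 3 + 4 = 7.
§2 applies (level before this adjustment is 7 ≥ 3, so +2): 7 + 2 = 9.
§4 applies: 9 + 2 = 11.
§5 applies: 11 − 3 = 8.
§6 applies (level before this adjustment is 8 ≥ 4, so +4): 8 + 4 = 12.
Final offense level: 12.
Criminal history: 4 prior points → Category 1 (0-4).
Level 12 falls in the 11-14 band.
Grid: Level 11-14 × Category 1 = 176-224 weeks.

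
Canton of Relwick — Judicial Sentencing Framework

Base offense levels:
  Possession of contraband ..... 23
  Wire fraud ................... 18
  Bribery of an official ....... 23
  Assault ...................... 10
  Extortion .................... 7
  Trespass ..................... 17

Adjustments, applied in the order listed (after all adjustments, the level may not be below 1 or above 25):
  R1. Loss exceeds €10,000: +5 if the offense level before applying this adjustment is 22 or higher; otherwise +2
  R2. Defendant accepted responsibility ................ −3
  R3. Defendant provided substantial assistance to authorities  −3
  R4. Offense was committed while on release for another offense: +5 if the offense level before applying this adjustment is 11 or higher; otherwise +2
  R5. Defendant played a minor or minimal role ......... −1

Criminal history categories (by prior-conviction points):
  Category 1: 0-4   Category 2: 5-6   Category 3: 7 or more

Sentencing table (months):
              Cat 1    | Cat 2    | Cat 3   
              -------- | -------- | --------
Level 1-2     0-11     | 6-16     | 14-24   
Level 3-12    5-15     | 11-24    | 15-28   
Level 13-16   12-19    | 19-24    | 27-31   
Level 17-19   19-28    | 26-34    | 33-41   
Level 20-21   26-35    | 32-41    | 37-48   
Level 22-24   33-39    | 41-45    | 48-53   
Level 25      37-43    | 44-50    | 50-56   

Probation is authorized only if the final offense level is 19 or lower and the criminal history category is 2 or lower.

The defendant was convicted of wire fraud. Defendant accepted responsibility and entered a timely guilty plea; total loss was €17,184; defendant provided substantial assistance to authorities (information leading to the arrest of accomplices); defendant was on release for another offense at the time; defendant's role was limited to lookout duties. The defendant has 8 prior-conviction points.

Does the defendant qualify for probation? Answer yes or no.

Base offense level for wire fraud: 18.
R1 applies (level before this adjustment is 18 < 22, so +2): 18 + 2 = 20.
R2 applies: 20 − 3 = 17.
R3 applies: 17 − 3 = 14.
R4 applies (level before this adjustment is 14 ≥ 11, so +5): 14 + 5 = 19.
R5 applies: 19 − 1 = 18.
Final offense level: 18.
Criminal history: 8 prior points → Category 3 (7+).
Level 18 falls in the 17-19 band.
Grid: Level 17-19 × Category 3 = 33-41 months.
Probation check: level 18 ≤ 19 and category 3 > 2 → not eligible.

No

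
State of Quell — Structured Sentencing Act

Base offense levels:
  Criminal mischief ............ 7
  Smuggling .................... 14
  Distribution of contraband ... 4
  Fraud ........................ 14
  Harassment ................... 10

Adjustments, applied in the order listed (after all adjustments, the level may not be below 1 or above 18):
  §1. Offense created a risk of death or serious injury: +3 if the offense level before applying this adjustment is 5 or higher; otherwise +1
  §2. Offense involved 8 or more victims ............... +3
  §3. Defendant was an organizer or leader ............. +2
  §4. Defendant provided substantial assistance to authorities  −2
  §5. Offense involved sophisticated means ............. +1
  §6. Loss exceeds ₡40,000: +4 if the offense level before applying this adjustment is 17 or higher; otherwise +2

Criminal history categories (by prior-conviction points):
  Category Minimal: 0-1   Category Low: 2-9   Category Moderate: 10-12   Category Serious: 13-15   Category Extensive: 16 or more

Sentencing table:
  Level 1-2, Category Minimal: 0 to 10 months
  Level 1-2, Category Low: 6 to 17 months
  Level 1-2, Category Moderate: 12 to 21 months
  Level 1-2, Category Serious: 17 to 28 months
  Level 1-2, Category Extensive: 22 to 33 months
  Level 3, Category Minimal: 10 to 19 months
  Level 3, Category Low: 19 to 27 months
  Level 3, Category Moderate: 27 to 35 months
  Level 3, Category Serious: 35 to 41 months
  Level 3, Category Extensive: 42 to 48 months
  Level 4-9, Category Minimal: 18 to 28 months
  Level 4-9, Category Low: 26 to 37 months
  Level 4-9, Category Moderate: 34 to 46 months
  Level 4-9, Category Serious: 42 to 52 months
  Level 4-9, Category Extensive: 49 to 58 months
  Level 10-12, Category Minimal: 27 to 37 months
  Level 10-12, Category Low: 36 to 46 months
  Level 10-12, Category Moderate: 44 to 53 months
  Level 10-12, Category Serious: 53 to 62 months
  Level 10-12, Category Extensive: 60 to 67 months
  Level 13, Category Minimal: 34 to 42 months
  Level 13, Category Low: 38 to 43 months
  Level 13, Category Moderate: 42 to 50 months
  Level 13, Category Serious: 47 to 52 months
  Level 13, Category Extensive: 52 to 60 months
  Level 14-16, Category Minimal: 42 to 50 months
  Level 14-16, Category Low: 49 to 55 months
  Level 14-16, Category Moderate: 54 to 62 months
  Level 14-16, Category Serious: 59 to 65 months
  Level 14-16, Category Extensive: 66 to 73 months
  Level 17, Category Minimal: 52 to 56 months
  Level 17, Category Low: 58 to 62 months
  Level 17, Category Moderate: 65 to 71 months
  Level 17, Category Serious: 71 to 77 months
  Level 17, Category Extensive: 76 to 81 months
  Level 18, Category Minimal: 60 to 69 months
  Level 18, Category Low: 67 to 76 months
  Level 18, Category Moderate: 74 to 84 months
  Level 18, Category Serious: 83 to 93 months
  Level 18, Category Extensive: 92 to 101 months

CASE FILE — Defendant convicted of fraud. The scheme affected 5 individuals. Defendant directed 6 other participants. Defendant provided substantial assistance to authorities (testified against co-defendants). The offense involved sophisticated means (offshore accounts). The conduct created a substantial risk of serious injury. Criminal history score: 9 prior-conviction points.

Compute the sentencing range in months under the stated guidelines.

67-76 months

Base offense level for fraud: 14.
§1 applies (level before this adjustment is 14 ≥ 5, so +3): 14 + 3 = 17.
§2 does not apply.
§3 applies: 17 + 2 = 19.
§4 applies: 19 − 2 = 17.
§5 applies: 17 + 1 = 18.
Final offense level: 18.
Criminal history: 9 prior points → Category Low (2-9).
Level 18 falls in the 18 band.
Grid: Level 18 × Category Low = 67-76 months.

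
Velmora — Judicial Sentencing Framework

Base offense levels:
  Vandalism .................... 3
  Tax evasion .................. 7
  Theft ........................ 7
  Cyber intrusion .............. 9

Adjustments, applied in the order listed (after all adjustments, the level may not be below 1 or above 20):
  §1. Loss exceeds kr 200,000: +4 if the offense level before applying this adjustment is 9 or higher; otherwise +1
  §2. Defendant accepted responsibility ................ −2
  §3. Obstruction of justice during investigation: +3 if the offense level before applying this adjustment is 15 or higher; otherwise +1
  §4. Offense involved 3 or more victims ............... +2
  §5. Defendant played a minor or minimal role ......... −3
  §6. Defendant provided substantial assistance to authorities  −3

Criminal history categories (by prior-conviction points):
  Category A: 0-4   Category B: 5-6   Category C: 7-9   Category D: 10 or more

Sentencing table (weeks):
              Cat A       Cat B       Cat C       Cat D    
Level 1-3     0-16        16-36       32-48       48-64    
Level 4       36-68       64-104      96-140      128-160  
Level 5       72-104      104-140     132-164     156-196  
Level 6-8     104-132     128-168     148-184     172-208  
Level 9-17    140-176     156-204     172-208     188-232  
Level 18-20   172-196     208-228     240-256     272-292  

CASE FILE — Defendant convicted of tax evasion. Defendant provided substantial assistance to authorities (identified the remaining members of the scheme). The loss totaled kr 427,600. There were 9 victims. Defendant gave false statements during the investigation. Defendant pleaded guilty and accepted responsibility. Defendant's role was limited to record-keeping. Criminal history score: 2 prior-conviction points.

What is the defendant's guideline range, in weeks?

0-16 weeks

Base offense level for tax evasion: 7.
§1 applies (level before this adjustment is 7 < 9, so +1): 7 + 1 = 8.
§2 applies: 8 − 2 = 6.
§3 applies (level before this adjustment is 6 < 15, so +1): 6 + 1 = 7.
§4 applies: 7 + 2 = 9.
§5 applies: 9 − 3 = 6.
§6 applies: 6 − 3 = 3.
Final offense level: 3.
Criminal history: 2 prior points → Category A (0-4).
Level 3 falls in the 1-3 band.
Grid: Level 1-3 × Category A = 0-16 weeks.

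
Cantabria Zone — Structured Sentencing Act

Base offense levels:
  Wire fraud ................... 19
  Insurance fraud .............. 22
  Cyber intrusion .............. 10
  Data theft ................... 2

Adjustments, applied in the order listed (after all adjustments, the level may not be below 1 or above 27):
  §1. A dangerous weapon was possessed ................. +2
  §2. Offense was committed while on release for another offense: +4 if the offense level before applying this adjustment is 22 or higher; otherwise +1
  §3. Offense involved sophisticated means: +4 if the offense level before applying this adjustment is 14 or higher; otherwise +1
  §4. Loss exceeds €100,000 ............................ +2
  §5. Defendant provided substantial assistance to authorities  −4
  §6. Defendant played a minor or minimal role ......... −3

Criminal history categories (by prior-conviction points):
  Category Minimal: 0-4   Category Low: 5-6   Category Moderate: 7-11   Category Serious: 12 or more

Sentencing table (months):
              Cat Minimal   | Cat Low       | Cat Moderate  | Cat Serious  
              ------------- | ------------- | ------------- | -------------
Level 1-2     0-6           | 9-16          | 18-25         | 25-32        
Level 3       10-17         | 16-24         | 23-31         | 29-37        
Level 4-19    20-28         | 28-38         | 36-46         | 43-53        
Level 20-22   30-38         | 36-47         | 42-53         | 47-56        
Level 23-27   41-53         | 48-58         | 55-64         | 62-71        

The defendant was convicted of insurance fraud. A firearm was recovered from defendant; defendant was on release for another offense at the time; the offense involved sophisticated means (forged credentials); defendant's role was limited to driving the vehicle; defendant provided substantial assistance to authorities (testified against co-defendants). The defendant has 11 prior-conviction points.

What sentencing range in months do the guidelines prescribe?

55-64 months

Base offense level for insurance fraud: 22.
§1 applies: 22 + 2 = 24.
§2 applies (level before this adjustment is 24 ≥ 22, so +4): 24 + 4 = 28.
§3 applies (level before this adjustment is 28 ≥ 14, so +4): 28 + 4 = 32.
§5 applies: 32 − 4 = 28.
§6 applies: 28 − 3 = 25.
Final offense level: 25.
Criminal history: 11 prior points → Category Moderate (7-11).
Level 25 falls in the 23-27 band.
Grid: Level 23-27 × Category Moderate = 55-64 months.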